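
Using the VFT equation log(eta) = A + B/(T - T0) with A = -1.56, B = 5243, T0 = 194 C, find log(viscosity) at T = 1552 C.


VFT equation: log(eta) = A + B / (T - T0)
  T - T0 = 1552 - 194 = 1358
  B / (T - T0) = 5243 / 1358 = 3.861
  log(eta) = -1.56 + 3.861 = 2.301

2.301


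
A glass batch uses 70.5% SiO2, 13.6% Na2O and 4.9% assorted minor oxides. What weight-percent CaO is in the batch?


Pieces sum to 100%:
  CaO = 100 - (SiO2 + Na2O + others)
  CaO = 100 - (70.5 + 13.6 + 4.9) = 11.0%

11.0%


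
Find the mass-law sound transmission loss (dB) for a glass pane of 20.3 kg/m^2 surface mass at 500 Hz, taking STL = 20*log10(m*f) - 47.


Mass law: STL = 20 * log10(m * f) - 47
  m * f = 20.3 * 500 = 10150
  log10(10150) = 4.00647
  STL = 20 * 4.00647 - 47 = 80.1294 - 47 = 33.1 dB

33.1 dB


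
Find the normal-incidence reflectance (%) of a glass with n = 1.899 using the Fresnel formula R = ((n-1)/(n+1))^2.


Fresnel reflectance at normal incidence:
  R = ((n - 1)/(n + 1))^2
  (n - 1)/(n + 1) = (1.899 - 1)/(1.899 + 1) = 0.310107
  R = 0.310107^2 = 0.0961664
  R(%) = 0.0961664 * 100 = 9.617%

9.617%


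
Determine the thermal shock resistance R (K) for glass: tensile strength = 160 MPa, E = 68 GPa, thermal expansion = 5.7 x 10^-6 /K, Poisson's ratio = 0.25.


Thermal shock resistance: R = sigma * (1 - nu) / (E * alpha)
  Numerator = 160 * (1 - 0.25) = 120.0
  Denominator = 68 * 1000 * (5.7 x 10^-6) = 0.3876
  R = 120.0 / 0.3876 = 309.6 K

309.6 K


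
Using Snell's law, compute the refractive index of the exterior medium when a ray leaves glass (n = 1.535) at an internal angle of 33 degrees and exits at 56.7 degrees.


Apply Snell's law: n1 * sin(theta1) = n2 * sin(theta2)
  n2 = n1 * sin(theta1) / sin(theta2)
  sin(33) = 0.544639
  sin(56.7) = 0.835807
  n2 = 1.535 * 0.544639 / 0.835807 = 1.0003

1.0003


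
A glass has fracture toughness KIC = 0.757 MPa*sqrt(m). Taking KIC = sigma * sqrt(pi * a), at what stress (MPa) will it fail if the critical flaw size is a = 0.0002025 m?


Rearrange KIC = sigma * sqrt(pi * a):
  sigma = KIC / sqrt(pi * a)
  sqrt(pi * 0.0002025) = 0.025222
  sigma = 0.757 / 0.025222 = 30.01 MPa

30.01 MPa


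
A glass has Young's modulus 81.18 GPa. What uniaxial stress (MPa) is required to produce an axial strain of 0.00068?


Rearrange E = sigma / epsilon:
  sigma = E * epsilon
  E (MPa) = 81.18 * 1000 = 81180
  sigma = 81180 * 0.00068 = 55.2 MPa

55.2 MPa


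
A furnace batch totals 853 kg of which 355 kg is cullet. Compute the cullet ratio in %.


Cullet ratio = (cullet mass / total batch mass) * 100
  Ratio = 355 / 853 * 100 = 41.62%

41.62%


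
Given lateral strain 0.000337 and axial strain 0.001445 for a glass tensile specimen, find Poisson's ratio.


Poisson's ratio: nu = lateral strain / axial strain
  nu = 0.000337 / 0.001445 = 0.2332

0.2332


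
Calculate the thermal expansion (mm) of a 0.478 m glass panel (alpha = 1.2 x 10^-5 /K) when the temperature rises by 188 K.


Thermal expansion formula: dL = alpha * L0 * dT
  dL = (1.2 x 10^-5) * 0.478 * 188 = 0.00107837 m
Convert to mm: 0.00107837 * 1000 = 1.0784 mm

1.0784 mm


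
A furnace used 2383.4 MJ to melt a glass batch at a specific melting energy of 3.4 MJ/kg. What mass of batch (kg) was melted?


Rearrange E = m * s for m:
  m = E / s
  m = 2383.4 / 3.4 = 701.0 kg

701.0 kg


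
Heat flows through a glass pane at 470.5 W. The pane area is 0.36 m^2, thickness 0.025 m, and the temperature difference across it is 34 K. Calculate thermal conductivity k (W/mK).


Fourier's law rearranged: k = Q * t / (A * dT)
  Numerator = 470.5 * 0.025 = 11.7625
  Denominator = 0.36 * 34 = 12.24
  k = 11.7625 / 12.24 = 0.961 W/mK

0.961 W/mK


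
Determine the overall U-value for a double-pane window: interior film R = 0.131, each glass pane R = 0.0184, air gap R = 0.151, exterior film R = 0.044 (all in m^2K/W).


Total thermal resistance (series):
  R_total = R_in + R_glass + R_air + R_glass + R_out
  R_total = 0.131 + 0.0184 + 0.151 + 0.0184 + 0.044 = 0.3628 m^2K/W
U-value = 1 / R_total = 1 / 0.3628 = 2.756 W/m^2K

2.756 W/m^2K


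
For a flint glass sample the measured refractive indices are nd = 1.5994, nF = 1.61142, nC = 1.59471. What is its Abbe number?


Abbe number formula: Vd = (nd - 1) / (nF - nC)
  nd - 1 = 1.5994 - 1 = 0.5994
  nF - nC = 1.61142 - 1.59471 = 0.01671
  Vd = 0.5994 / 0.01671 = 35.87

35.87


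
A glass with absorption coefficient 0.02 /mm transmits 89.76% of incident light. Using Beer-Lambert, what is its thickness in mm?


Rearrange T = exp(-alpha * thickness):
  thickness = -ln(T) / alpha
  T = 89.76/100 = 0.8976
  ln(T) = -0.10803
  -ln(T) = 0.10803
  thickness = 0.10803 / 0.02 = 5.4 mm

5.4 mm


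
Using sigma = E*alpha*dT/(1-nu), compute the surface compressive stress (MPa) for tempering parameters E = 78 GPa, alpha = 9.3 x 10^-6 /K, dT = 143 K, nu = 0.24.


Tempering stress: sigma = E * alpha * dT / (1 - nu)
  E (MPa) = 78 * 1000 = 78000
  Numerator = 78000 * (9.3 x 10^-6) * 143 = 103.7322
  Denominator = 1 - 0.24 = 0.76
  sigma = 103.7322 / 0.76 = 136.5 MPa

136.5 MPa


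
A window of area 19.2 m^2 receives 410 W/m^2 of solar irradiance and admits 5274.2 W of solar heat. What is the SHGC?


Rearrange Q = Area * SHGC * Irradiance:
  SHGC = Q / (Area * Irradiance)
  SHGC = 5274.2 / (19.2 * 410) = 0.67

0.67


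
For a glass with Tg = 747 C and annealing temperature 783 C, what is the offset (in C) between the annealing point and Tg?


Offset = T_anneal - Tg:
  offset = 783 - 747 = 36 C

36 C


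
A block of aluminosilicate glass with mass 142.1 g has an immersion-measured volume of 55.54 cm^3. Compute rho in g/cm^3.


Use the definition of density:
  rho = mass / volume
  rho = 142.1 / 55.54 = 2.559 g/cm^3

2.559 g/cm^3


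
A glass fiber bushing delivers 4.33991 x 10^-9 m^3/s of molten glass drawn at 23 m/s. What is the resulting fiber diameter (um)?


Cross-sectional area from continuity:
  A = Q / v = 4.33991 x 10^-9 / 23 = 1.886917 x 10^-10 m^2
Diameter from circular cross-section:
  d = sqrt(4A / pi) * 10^6 (m -> um)
  d = sqrt(4 * 1.886917 x 10^-10 / pi) * 10^6 = 15.5 um

15.5 um


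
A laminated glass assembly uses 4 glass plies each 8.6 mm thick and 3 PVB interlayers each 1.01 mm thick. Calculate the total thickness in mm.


Total thickness = glass contribution + PVB contribution
  Glass: 4 * 8.6 = 34.4 mm
  PVB: 3 * 1.01 = 3.03 mm
  Total = 34.4 + 3.03 = 37.43 mm

37.43 mm


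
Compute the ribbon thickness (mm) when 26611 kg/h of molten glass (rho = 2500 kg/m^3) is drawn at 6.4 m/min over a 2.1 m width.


Ribbon cross-section from mass balance:
  Volume rate = throughput / density = 26611 / 2500 = 10.6444 m^3/h
  thickness = volume rate / (speed * 60 * width), i.e.
  thickness = throughput / (60 * speed * width * density) * 1000
  thickness = 26611 / (60 * 6.4 * 2.1 * 2500) * 1000 = 13.2 mm

13.2 mm


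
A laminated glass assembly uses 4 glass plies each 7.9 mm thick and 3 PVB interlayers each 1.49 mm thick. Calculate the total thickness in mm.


Total thickness = glass contribution + PVB contribution
  Glass: 4 * 7.9 = 31.6 mm
  PVB: 3 * 1.49 = 4.47 mm
  Total = 31.6 + 4.47 = 36.07 mm

36.07 mm


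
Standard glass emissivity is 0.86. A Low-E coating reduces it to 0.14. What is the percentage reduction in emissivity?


Percentage reduction = (1 - coated/uncoated) * 100
  Ratio = 0.14 / 0.86 = 0.1628
  Reduction = (1 - 0.1628) * 100 = 83.7%

83.7%


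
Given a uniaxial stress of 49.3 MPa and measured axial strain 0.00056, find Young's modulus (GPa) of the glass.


Young's modulus: E = stress / strain
  E = 49.3 MPa / 0.00056 = 88035.71 MPa
Convert to GPa: 88035.71 / 1000 = 88.04 GPa

88.04 GPa


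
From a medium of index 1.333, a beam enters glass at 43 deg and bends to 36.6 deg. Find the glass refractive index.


Apply Snell's law: n1 * sin(theta1) = n2 * sin(theta2)
  n2 = n1 * sin(theta1) / sin(theta2)
  sin(43) = 0.681998
  sin(36.6) = 0.596225
  n2 = 1.333 * 0.681998 / 0.596225 = 1.5248

1.5248


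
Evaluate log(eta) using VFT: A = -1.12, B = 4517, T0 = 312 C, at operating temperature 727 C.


VFT equation: log(eta) = A + B / (T - T0)
  T - T0 = 727 - 312 = 415
  B / (T - T0) = 4517 / 415 = 10.884
  log(eta) = -1.12 + 10.884 = 9.764

9.764


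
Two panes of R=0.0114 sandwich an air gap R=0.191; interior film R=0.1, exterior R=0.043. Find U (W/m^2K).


Total thermal resistance (series):
  R_total = R_in + R_glass + R_air + R_glass + R_out
  R_total = 0.1 + 0.0114 + 0.191 + 0.0114 + 0.043 = 0.3568 m^2K/W
U-value = 1 / R_total = 1 / 0.3568 = 2.803 W/m^2K

2.803 W/m^2K


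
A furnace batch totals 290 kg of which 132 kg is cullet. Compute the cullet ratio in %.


Cullet ratio = (cullet mass / total batch mass) * 100
  Ratio = 132 / 290 * 100 = 45.52%

45.52%


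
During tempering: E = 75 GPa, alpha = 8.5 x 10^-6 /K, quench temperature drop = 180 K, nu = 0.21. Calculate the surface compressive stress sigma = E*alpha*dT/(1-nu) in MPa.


Tempering stress: sigma = E * alpha * dT / (1 - nu)
  E (MPa) = 75 * 1000 = 75000
  Numerator = 75000 * (8.5 x 10^-6) * 180 = 114.75
  Denominator = 1 - 0.21 = 0.79
  sigma = 114.75 / 0.79 = 145.3 MPa

145.3 MPa


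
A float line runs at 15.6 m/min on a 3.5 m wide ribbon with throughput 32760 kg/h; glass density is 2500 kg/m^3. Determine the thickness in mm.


Ribbon cross-section from mass balance:
  Volume rate = throughput / density = 32760 / 2500 = 13.104 m^3/h
  thickness = volume rate / (speed * 60 * width), i.e.
  thickness = throughput / (60 * speed * width * density) * 1000
  thickness = 32760 / (60 * 15.6 * 3.5 * 2500) * 1000 = 4.0 mm

4.0 mm


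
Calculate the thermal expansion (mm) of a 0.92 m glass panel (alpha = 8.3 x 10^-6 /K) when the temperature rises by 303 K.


Thermal expansion formula: dL = alpha * L0 * dT
  dL = (8.3 x 10^-6) * 0.92 * 303 = 0.00231371 m
Convert to mm: 0.00231371 * 1000 = 2.3137 mm

2.3137 mm


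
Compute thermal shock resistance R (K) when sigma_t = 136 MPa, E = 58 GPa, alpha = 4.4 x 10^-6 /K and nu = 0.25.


Thermal shock resistance: R = sigma * (1 - nu) / (E * alpha)
  Numerator = 136 * (1 - 0.25) = 102.0
  Denominator = 58 * 1000 * (4.4 x 10^-6) = 0.2552
  R = 102.0 / 0.2552 = 399.7 K

399.7 K


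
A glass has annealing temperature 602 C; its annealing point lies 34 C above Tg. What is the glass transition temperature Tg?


Rearrange T_anneal = Tg + offset for Tg:
  Tg = T_anneal - offset = 602 - 34 = 568 C

568 C


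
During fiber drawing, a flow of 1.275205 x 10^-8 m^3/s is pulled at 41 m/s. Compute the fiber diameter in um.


Cross-sectional area from continuity:
  A = Q / v = 1.275205 x 10^-8 / 41 = 3.110256 x 10^-10 m^2
Diameter from circular cross-section:
  d = sqrt(4A / pi) * 10^6 (m -> um)
  d = sqrt(4 * 3.110256 x 10^-10 / pi) * 10^6 = 19.9 um

19.9 um


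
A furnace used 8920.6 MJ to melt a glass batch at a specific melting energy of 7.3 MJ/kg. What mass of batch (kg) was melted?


Rearrange E = m * s for m:
  m = E / s
  m = 8920.6 / 7.3 = 1222.0 kg

1222.0 kg


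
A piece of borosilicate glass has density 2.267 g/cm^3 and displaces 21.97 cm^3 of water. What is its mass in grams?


Rearrange rho = m / V:
  m = rho * V
  m = 2.267 * 21.97 = 49.806 g

49.806 g


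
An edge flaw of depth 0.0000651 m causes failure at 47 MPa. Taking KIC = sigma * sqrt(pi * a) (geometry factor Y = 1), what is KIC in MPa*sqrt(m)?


Fracture toughness: KIC = sigma * sqrt(pi * a)
  pi * a = pi * 0.0000651 = 0.000204518
  sqrt(pi * a) = 0.014301
  KIC = 47 * 0.014301 = 0.672 MPa*sqrt(m)

0.672 MPa*sqrt(m)


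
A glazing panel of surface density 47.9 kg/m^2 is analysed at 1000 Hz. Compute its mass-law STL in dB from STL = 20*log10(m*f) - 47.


Mass law: STL = 20 * log10(m * f) - 47
  m * f = 47.9 * 1000 = 47900
  log10(47900) = 4.68034
  STL = 20 * 4.68034 - 47 = 93.6068 - 47 = 46.6 dB

46.6 dB


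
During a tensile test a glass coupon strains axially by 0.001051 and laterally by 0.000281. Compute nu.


Poisson's ratio: nu = lateral strain / axial strain
  nu = 0.000281 / 0.001051 = 0.2674

0.2674


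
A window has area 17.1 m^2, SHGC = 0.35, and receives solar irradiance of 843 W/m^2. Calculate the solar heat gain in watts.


Solar heat gain: Q = Area * SHGC * Irradiance
  Q = 17.1 * 0.35 * 843 = 5045.4 W

5045.4 W


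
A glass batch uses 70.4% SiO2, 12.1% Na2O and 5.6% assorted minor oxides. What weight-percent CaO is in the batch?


Pieces sum to 100%:
  CaO = 100 - (SiO2 + Na2O + others)
  CaO = 100 - (70.4 + 12.1 + 5.6) = 11.9%

11.9%


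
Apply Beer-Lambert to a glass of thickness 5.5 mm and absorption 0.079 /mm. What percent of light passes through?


Beer-Lambert law: T = exp(-alpha * thickness)
  exponent = -0.079 * 5.5 = -0.4345
  T = exp(-0.4345) = 0.6476
  Percentage = 0.6476 * 100 = 64.76%

64.76%


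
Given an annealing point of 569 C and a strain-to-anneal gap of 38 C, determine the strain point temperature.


Strain point = annealing point - difference:
  T_strain = 569 - 38 = 531 C

531 C


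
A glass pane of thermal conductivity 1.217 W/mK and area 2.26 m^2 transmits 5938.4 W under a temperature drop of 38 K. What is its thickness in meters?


Fourier's law: t = k * A * dT / Q
  t = 1.217 * 2.26 * 38 / 5938.4
  t = 104.51596 / 5938.4 = 0.0176 m

0.0176 m


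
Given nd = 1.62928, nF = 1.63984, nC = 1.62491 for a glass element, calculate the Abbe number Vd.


Abbe number formula: Vd = (nd - 1) / (nF - nC)
  nd - 1 = 1.62928 - 1 = 0.62928
  nF - nC = 1.63984 - 1.62491 = 0.01493
  Vd = 0.62928 / 0.01493 = 42.15

42.15


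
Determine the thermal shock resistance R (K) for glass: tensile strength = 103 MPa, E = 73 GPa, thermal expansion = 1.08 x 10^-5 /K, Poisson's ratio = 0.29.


Thermal shock resistance: R = sigma * (1 - nu) / (E * alpha)
  Numerator = 103 * (1 - 0.29) = 73.13
  Denominator = 73 * 1000 * (1.08 x 10^-5) = 0.7884
  R = 73.13 / 0.7884 = 92.8 K

92.8 K


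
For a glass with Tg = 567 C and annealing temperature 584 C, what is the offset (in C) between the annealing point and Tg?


Offset = T_anneal - Tg:
  offset = 584 - 567 = 17 C

17 C


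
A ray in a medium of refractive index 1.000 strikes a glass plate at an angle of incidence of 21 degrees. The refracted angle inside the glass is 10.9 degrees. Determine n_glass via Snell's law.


Apply Snell's law: n1 * sin(theta1) = n2 * sin(theta2)
  n2 = n1 * sin(theta1) / sin(theta2)
  sin(21) = 0.358368
  sin(10.9) = 0.189095
  n2 = 1.000 * 0.358368 / 0.189095 = 1.8952

1.8952


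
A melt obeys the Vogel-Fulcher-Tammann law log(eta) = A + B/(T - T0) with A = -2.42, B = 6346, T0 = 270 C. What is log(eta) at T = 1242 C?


VFT equation: log(eta) = A + B / (T - T0)
  T - T0 = 1242 - 270 = 972
  B / (T - T0) = 6346 / 972 = 6.529
  log(eta) = -2.42 + 6.529 = 4.109

4.109


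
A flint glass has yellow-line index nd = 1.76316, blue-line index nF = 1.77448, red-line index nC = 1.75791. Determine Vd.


Abbe number formula: Vd = (nd - 1) / (nF - nC)
  nd - 1 = 1.76316 - 1 = 0.76316
  nF - nC = 1.77448 - 1.75791 = 0.01657
  Vd = 0.76316 / 0.01657 = 46.06

46.06


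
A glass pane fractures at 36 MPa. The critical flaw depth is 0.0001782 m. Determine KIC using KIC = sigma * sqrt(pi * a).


Fracture toughness: KIC = sigma * sqrt(pi * a)
  pi * a = pi * 0.0001782 = 0.000559832
  sqrt(pi * a) = 0.023661
  KIC = 36 * 0.023661 = 0.852 MPa*sqrt(m)

0.852 MPa*sqrt(m)


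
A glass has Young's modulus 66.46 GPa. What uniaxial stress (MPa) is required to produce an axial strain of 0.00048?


Rearrange E = sigma / epsilon:
  sigma = E * epsilon
  E (MPa) = 66.46 * 1000 = 66460
  sigma = 66460 * 0.00048 = 31.9 MPa

31.9 MPa


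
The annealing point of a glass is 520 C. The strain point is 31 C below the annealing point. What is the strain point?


Strain point = annealing point - difference:
  T_strain = 520 - 31 = 489 C

489 C


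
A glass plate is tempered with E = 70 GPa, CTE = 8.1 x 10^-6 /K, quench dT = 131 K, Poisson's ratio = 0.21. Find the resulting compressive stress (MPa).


Tempering stress: sigma = E * alpha * dT / (1 - nu)
  E (MPa) = 70 * 1000 = 70000
  Numerator = 70000 * (8.1 x 10^-6) * 131 = 74.277
  Denominator = 1 - 0.21 = 0.79
  sigma = 74.277 / 0.79 = 94.0 MPa

94.0 MPa


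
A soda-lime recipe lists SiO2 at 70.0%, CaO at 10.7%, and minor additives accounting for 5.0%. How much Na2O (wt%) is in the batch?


Pieces sum to 100%:
  Na2O = 100 - (SiO2 + CaO + others)
  Na2O = 100 - (70.0 + 10.7 + 5.0) = 14.3%

14.3%


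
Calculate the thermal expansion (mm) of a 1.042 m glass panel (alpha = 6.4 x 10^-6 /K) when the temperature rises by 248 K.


Thermal expansion formula: dL = alpha * L0 * dT
  dL = (6.4 x 10^-6) * 1.042 * 248 = 0.00165386 m
Convert to mm: 0.00165386 * 1000 = 1.6539 mm

1.6539 mm


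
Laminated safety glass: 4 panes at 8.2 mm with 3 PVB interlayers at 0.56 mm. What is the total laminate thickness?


Total thickness = glass contribution + PVB contribution
  Glass: 4 * 8.2 = 32.8 mm
  PVB: 3 * 0.56 = 1.68 mm
  Total = 32.8 + 1.68 = 34.48 mm

34.48 mm


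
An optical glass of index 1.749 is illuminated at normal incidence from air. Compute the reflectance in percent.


Fresnel reflectance at normal incidence:
  R = ((n - 1)/(n + 1))^2
  (n - 1)/(n + 1) = (1.749 - 1)/(1.749 + 1) = 0.272463
  R = 0.272463^2 = 0.0742361
  R(%) = 0.0742361 * 100 = 7.424%

7.424%


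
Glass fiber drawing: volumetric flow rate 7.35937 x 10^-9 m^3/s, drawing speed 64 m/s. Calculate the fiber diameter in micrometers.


Cross-sectional area from continuity:
  A = Q / v = 7.35937 x 10^-9 / 64 = 1.149902 x 10^-10 m^2
Diameter from circular cross-section:
  d = sqrt(4A / pi) * 10^6 (m -> um)
  d = sqrt(4 * 1.149902 x 10^-10 / pi) * 10^6 = 12.1 um

12.1 um


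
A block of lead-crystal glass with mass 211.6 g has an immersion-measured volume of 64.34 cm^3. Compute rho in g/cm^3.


Use the definition of density:
  rho = mass / volume
  rho = 211.6 / 64.34 = 3.289 g/cm^3

3.289 g/cm^3


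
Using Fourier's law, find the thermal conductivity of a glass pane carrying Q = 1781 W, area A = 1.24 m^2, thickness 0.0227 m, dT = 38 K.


Fourier's law rearranged: k = Q * t / (A * dT)
  Numerator = 1781 * 0.0227 = 40.4287
  Denominator = 1.24 * 38 = 47.12
  k = 40.4287 / 47.12 = 0.858 W/mK

0.858 W/mK


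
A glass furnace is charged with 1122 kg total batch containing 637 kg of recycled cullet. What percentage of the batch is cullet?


Cullet ratio = (cullet mass / total batch mass) * 100
  Ratio = 637 / 1122 * 100 = 56.77%

56.77%


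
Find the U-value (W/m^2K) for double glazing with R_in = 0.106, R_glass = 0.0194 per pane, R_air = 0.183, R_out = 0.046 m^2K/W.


Total thermal resistance (series):
  R_total = R_in + R_glass + R_air + R_glass + R_out
  R_total = 0.106 + 0.0194 + 0.183 + 0.0194 + 0.046 = 0.3738 m^2K/W
U-value = 1 / R_total = 1 / 0.3738 = 2.675 W/m^2K

2.675 W/m^2K


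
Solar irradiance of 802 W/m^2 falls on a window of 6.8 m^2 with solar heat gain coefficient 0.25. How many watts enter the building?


Solar heat gain: Q = Area * SHGC * Irradiance
  Q = 6.8 * 0.25 * 802 = 1363.4 W

1363.4 W


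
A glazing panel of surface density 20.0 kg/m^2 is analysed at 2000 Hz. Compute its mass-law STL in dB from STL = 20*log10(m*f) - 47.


Mass law: STL = 20 * log10(m * f) - 47
  m * f = 20.0 * 2000 = 40000
  log10(40000) = 4.60206
  STL = 20 * 4.60206 - 47 = 92.0412 - 47 = 45.0 dB

45.0 dB


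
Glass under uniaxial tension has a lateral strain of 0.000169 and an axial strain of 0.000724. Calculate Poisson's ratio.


Poisson's ratio: nu = lateral strain / axial strain
  nu = 0.000169 / 0.000724 = 0.2334

0.2334


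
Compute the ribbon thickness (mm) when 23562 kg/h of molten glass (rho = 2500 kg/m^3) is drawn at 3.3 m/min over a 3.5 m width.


Ribbon cross-section from mass balance:
  Volume rate = throughput / density = 23562 / 2500 = 9.4248 m^3/h
  thickness = volume rate / (speed * 60 * width), i.e.
  thickness = throughput / (60 * speed * width * density) * 1000
  thickness = 23562 / (60 * 3.3 * 3.5 * 2500) * 1000 = 13.6 mm

13.6 mm


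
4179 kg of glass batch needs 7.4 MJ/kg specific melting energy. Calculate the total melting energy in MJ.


Total energy = mass * specific energy
  E = 4179 * 7.4 = 30924.6 MJ

30924.6 MJ


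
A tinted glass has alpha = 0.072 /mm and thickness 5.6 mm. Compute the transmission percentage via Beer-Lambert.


Beer-Lambert law: T = exp(-alpha * thickness)
  exponent = -0.072 * 5.6 = -0.4032
  T = exp(-0.4032) = 0.6682
  Percentage = 0.6682 * 100 = 66.82%

66.82%


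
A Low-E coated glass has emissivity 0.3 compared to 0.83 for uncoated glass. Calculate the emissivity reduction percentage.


Percentage reduction = (1 - coated/uncoated) * 100
  Ratio = 0.3 / 0.83 = 0.3614
  Reduction = (1 - 0.3614) * 100 = 63.9%

63.9%


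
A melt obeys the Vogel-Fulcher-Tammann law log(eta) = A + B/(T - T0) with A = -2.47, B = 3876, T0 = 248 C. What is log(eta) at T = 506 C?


VFT equation: log(eta) = A + B / (T - T0)
  T - T0 = 506 - 248 = 258
  B / (T - T0) = 3876 / 258 = 15.023
  log(eta) = -2.47 + 15.023 = 12.553

12.553


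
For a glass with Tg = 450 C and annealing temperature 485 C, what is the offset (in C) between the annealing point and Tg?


Offset = T_anneal - Tg:
  offset = 485 - 450 = 35 C

35 C


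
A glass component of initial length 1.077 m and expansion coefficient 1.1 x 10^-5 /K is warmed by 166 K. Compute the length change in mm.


Thermal expansion formula: dL = alpha * L0 * dT
  dL = (1.1 x 10^-5) * 1.077 * 166 = 0.0019666 m
Convert to mm: 0.0019666 * 1000 = 1.9666 mm

1.9666 mm


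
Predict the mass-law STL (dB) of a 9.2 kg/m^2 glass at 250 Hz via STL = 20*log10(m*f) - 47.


Mass law: STL = 20 * log10(m * f) - 47
  m * f = 9.2 * 250 = 2300
  log10(2300) = 3.36173
  STL = 20 * 3.36173 - 47 = 67.2346 - 47 = 20.2 dB

20.2 dB


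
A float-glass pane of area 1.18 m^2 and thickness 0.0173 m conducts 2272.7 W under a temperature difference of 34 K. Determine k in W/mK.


Fourier's law rearranged: k = Q * t / (A * dT)
  Numerator = 2272.7 * 0.0173 = 39.31771
  Denominator = 1.18 * 34 = 40.12
  k = 39.31771 / 40.12 = 0.98 W/mK

0.98 W/mK


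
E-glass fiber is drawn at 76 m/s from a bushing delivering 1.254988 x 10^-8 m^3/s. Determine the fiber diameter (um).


Cross-sectional area from continuity:
  A = Q / v = 1.254988 x 10^-8 / 76 = 1.6513 x 10^-10 m^2
Diameter from circular cross-section:
  d = sqrt(4A / pi) * 10^6 (m -> um)
  d = sqrt(4 * 1.6513 x 10^-10 / pi) * 10^6 = 14.5 um

14.5 um


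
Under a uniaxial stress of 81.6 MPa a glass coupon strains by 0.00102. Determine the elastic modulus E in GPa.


Young's modulus: E = stress / strain
  E = 81.6 MPa / 0.00102 = 80000 MPa
Convert to GPa: 80000 / 1000 = 80.0 GPa

80.0 GPa


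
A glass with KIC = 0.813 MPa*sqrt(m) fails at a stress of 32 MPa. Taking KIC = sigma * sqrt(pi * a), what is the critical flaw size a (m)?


Rearrange KIC = sigma * sqrt(pi * a):
  sqrt(pi * a) = KIC / sigma
  sqrt(pi * a) = 0.813 / 32 = 0.025406
  a = (KIC / sigma)^2 / pi
  a = 0.025406^2 / pi = 0.0002055 m

0.0002055 m


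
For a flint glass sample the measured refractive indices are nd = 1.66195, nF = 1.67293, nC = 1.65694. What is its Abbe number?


Abbe number formula: Vd = (nd - 1) / (nF - nC)
  nd - 1 = 1.66195 - 1 = 0.66195
  nF - nC = 1.67293 - 1.65694 = 0.01599
  Vd = 0.66195 / 0.01599 = 41.4

41.4


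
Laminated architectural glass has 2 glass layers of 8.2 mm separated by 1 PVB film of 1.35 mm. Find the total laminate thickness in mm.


Total thickness = glass contribution + PVB contribution
  Glass: 2 * 8.2 = 16.4 mm
  PVB: 1 * 1.35 = 1.35 mm
  Total = 16.4 + 1.35 = 17.75 mm

17.75 mm


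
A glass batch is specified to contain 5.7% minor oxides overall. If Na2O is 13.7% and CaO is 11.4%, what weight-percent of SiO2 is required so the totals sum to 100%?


Known pieces sum to 100%:
  SiO2 = 100 - (others + Na2O + CaO)
  SiO2 = 100 - (5.7 + 13.7 + 11.4) = 69.2%

69.2%


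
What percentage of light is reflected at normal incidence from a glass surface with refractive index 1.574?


Fresnel reflectance at normal incidence:
  R = ((n - 1)/(n + 1))^2
  (n - 1)/(n + 1) = (1.574 - 1)/(1.574 + 1) = 0.222999
  R = 0.222999^2 = 0.0497286
  R(%) = 0.0497286 * 100 = 4.973%

4.973%


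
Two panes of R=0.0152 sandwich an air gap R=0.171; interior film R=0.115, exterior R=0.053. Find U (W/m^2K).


Total thermal resistance (series):
  R_total = R_in + R_glass + R_air + R_glass + R_out
  R_total = 0.115 + 0.0152 + 0.171 + 0.0152 + 0.053 = 0.3694 m^2K/W
U-value = 1 / R_total = 1 / 0.3694 = 2.707 W/m^2K

2.707 W/m^2K


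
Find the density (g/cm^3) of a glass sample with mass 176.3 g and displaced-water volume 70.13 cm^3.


Use the definition of density:
  rho = mass / volume
  rho = 176.3 / 70.13 = 2.514 g/cm^3

2.514 g/cm^3


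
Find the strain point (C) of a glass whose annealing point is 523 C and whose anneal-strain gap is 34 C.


Strain point = annealing point - difference:
  T_strain = 523 - 34 = 489 C

489 C


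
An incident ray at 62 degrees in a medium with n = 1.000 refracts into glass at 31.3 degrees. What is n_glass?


Apply Snell's law: n1 * sin(theta1) = n2 * sin(theta2)
  n2 = n1 * sin(theta1) / sin(theta2)
  sin(62) = 0.882948
  sin(31.3) = 0.519519
  n2 = 1.000 * 0.882948 / 0.519519 = 1.6995

1.6995


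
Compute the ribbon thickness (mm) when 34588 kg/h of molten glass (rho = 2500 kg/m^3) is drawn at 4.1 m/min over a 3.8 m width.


Ribbon cross-section from mass balance:
  Volume rate = throughput / density = 34588 / 2500 = 13.8352 m^3/h
  thickness = volume rate / (speed * 60 * width), i.e.
  thickness = throughput / (60 * speed * width * density) * 1000
  thickness = 34588 / (60 * 4.1 * 3.8 * 2500) * 1000 = 14.8 mm

14.8 mm


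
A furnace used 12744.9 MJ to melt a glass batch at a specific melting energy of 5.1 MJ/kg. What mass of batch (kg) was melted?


Rearrange E = m * s for m:
  m = E / s
  m = 12744.9 / 5.1 = 2499.0 kg

2499.0 kg


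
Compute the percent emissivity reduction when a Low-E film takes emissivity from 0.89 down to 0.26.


Percentage reduction = (1 - coated/uncoated) * 100
  Ratio = 0.26 / 0.89 = 0.2921
  Reduction = (1 - 0.2921) * 100 = 70.8%

70.8%


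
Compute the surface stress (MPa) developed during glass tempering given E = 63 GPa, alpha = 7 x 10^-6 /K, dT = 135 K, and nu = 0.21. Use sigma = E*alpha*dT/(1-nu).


Tempering stress: sigma = E * alpha * dT / (1 - nu)
  E (MPa) = 63 * 1000 = 63000
  Numerator = 63000 * (7 x 10^-6) * 135 = 59.535
  Denominator = 1 - 0.21 = 0.79
  sigma = 59.535 / 0.79 = 75.4 MPa

75.4 MPa


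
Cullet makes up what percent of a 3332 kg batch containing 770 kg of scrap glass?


Cullet ratio = (cullet mass / total batch mass) * 100
  Ratio = 770 / 3332 * 100 = 23.11%

23.11%


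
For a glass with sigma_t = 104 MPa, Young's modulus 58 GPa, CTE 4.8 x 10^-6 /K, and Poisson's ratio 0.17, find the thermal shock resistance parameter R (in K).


Thermal shock resistance: R = sigma * (1 - nu) / (E * alpha)
  Numerator = 104 * (1 - 0.17) = 86.32
  Denominator = 58 * 1000 * (4.8 x 10^-6) = 0.2784
  R = 86.32 / 0.2784 = 310.1 K

310.1 K


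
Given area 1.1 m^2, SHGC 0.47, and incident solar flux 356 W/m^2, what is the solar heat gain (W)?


Solar heat gain: Q = Area * SHGC * Irradiance
  Q = 1.1 * 0.47 * 356 = 184.1 W

184.1 W


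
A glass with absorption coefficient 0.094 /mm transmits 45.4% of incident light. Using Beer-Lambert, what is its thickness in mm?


Rearrange T = exp(-alpha * thickness):
  thickness = -ln(T) / alpha
  T = 45.4/100 = 0.454
  ln(T) = -0.78966
  -ln(T) = 0.78966
  thickness = 0.78966 / 0.094 = 8.4 mm

8.4 mm


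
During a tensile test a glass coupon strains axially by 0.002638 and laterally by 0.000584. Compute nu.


Poisson's ratio: nu = lateral strain / axial strain
  nu = 0.000584 / 0.002638 = 0.2214

0.2214


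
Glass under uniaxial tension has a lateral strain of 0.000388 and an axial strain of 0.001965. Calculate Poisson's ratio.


Poisson's ratio: nu = lateral strain / axial strain
  nu = 0.000388 / 0.001965 = 0.1975

0.1975


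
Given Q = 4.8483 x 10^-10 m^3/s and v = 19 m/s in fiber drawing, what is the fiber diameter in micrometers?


Cross-sectional area from continuity:
  A = Q / v = 4.8483 x 10^-10 / 19 = 2.551737 x 10^-11 m^2
Diameter from circular cross-section:
  d = sqrt(4A / pi) * 10^6 (m -> um)
  d = sqrt(4 * 2.551737 x 10^-11 / pi) * 10^6 = 5.7 um

5.7 um


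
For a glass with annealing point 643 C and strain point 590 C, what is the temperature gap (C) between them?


Gap = T_anneal - T_strain:
  gap = 643 - 590 = 53 C

53 C


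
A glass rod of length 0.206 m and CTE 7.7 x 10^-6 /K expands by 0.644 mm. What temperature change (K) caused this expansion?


Rearrange dL = alpha * L0 * dT for dT:
  dT = dL / (alpha * L0)
  dL (m) = 0.644 / 1000 = 0.000644
  dT = 0.000644 / ((7.7 x 10^-6) * 0.206) = 406.0 K

406.0 K


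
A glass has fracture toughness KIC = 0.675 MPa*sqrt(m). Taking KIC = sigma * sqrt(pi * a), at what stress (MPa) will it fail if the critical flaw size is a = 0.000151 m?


Rearrange KIC = sigma * sqrt(pi * a):
  sigma = KIC / sqrt(pi * a)
  sqrt(pi * 0.000151) = 0.02178
  sigma = 0.675 / 0.02178 = 30.99 MPa

30.99 MPa


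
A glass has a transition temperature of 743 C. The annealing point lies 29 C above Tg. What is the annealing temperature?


The annealing temperature is Tg plus the offset:
  T_anneal = 743 + 29 = 772 C

772 C


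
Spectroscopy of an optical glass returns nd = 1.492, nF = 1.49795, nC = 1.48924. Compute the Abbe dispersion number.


Abbe number formula: Vd = (nd - 1) / (nF - nC)
  nd - 1 = 1.492 - 1 = 0.492
  nF - nC = 1.49795 - 1.48924 = 0.00871
  Vd = 0.492 / 0.00871 = 56.49

56.49


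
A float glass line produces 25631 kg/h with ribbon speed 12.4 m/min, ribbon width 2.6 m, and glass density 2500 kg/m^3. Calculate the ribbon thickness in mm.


Ribbon cross-section from mass balance:
  Volume rate = throughput / density = 25631 / 2500 = 10.2524 m^3/h
  thickness = volume rate / (speed * 60 * width), i.e.
  thickness = throughput / (60 * speed * width * density) * 1000
  thickness = 25631 / (60 * 12.4 * 2.6 * 2500) * 1000 = 5.3 mm

5.3 mm


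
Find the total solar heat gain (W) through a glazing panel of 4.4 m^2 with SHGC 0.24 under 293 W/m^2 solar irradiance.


Solar heat gain: Q = Area * SHGC * Irradiance
  Q = 4.4 * 0.24 * 293 = 309.4 W

309.4 W


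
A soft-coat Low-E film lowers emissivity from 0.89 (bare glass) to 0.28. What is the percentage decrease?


Percentage reduction = (1 - coated/uncoated) * 100
  Ratio = 0.28 / 0.89 = 0.3146
  Reduction = (1 - 0.3146) * 100 = 68.5%

68.5%


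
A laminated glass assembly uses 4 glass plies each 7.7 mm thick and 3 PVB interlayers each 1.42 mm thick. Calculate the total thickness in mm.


Total thickness = glass contribution + PVB contribution
  Glass: 4 * 7.7 = 30.8 mm
  PVB: 3 * 1.42 = 4.26 mm
  Total = 30.8 + 4.26 = 35.06 mm

35.06 mm


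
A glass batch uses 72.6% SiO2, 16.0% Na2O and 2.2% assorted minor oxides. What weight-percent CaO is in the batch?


Pieces sum to 100%:
  CaO = 100 - (SiO2 + Na2O + others)
  CaO = 100 - (72.6 + 16.0 + 2.2) = 9.2%

9.2%


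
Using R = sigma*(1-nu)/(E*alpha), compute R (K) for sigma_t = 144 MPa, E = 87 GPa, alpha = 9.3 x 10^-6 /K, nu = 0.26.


Thermal shock resistance: R = sigma * (1 - nu) / (E * alpha)
  Numerator = 144 * (1 - 0.26) = 106.56
  Denominator = 87 * 1000 * (9.3 x 10^-6) = 0.8091
  R = 106.56 / 0.8091 = 131.7 K

131.7 K


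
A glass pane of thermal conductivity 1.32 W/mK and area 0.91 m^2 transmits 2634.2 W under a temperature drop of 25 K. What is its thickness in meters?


Fourier's law: t = k * A * dT / Q
  t = 1.32 * 0.91 * 25 / 2634.2
  t = 30.03 / 2634.2 = 0.0114 m

0.0114 m


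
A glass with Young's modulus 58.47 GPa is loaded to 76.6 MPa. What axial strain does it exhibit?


Rearrange E = sigma / epsilon:
  epsilon = sigma / E
  E (MPa) = 58.47 * 1000 = 58470
  epsilon = 76.6 / 58470 = 0.00131

0.00131


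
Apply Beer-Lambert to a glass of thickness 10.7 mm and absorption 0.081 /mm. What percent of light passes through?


Beer-Lambert law: T = exp(-alpha * thickness)
  exponent = -0.081 * 10.7 = -0.8667
  T = exp(-0.8667) = 0.4203
  Percentage = 0.4203 * 100 = 42.03%

42.03%


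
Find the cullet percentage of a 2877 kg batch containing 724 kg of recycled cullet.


Cullet ratio = (cullet mass / total batch mass) * 100
  Ratio = 724 / 2877 * 100 = 25.17%

25.17%


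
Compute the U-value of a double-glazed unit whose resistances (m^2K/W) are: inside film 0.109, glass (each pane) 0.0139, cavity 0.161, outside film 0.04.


Total thermal resistance (series):
  R_total = R_in + R_glass + R_air + R_glass + R_out
  R_total = 0.109 + 0.0139 + 0.161 + 0.0139 + 0.04 = 0.3378 m^2K/W
U-value = 1 / R_total = 1 / 0.3378 = 2.96 W/m^2K

2.96 W/m^2K


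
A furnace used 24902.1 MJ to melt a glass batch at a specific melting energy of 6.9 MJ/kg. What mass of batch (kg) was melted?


Rearrange E = m * s for m:
  m = E / s
  m = 24902.1 / 6.9 = 3609.0 kg

3609.0 kg


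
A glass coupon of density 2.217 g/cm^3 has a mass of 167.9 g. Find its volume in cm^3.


Rearrange rho = m / V:
  V = m / rho
  V = 167.9 / 2.217 = 75.733 cm^3

75.733 cm^3


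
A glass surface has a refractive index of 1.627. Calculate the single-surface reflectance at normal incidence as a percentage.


Fresnel reflectance at normal incidence:
  R = ((n - 1)/(n + 1))^2
  (n - 1)/(n + 1) = (1.627 - 1)/(1.627 + 1) = 0.238675
  R = 0.238675^2 = 0.0569658
  R(%) = 0.0569658 * 100 = 5.697%

5.697%


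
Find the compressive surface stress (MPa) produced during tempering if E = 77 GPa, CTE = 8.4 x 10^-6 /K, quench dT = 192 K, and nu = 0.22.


Tempering stress: sigma = E * alpha * dT / (1 - nu)
  E (MPa) = 77 * 1000 = 77000
  Numerator = 77000 * (8.4 x 10^-6) * 192 = 124.1856
  Denominator = 1 - 0.22 = 0.78
  sigma = 124.1856 / 0.78 = 159.2 MPa

159.2 MPa


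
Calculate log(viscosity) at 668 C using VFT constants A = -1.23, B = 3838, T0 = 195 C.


VFT equation: log(eta) = A + B / (T - T0)
  T - T0 = 668 - 195 = 473
  B / (T - T0) = 3838 / 473 = 8.114
  log(eta) = -1.23 + 8.114 = 6.884

6.884


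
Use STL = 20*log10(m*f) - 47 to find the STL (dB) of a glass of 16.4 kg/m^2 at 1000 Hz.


Mass law: STL = 20 * log10(m * f) - 47
  m * f = 16.4 * 1000 = 16400
  log10(16400) = 4.21484
  STL = 20 * 4.21484 - 47 = 84.2968 - 47 = 37.3 dB

37.3 dB


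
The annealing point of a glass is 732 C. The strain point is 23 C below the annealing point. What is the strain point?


Strain point = annealing point - difference:
  T_strain = 732 - 23 = 709 C

709 C


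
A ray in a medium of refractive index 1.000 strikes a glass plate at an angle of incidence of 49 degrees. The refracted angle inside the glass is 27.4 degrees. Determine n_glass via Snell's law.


Apply Snell's law: n1 * sin(theta1) = n2 * sin(theta2)
  n2 = n1 * sin(theta1) / sin(theta2)
  sin(49) = 0.75471
  sin(27.4) = 0.4602
  n2 = 1.000 * 0.75471 / 0.4602 = 1.64

1.64


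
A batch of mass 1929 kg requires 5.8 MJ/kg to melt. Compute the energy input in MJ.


Total energy = mass * specific energy
  E = 1929 * 5.8 = 11188.2 MJ

11188.2 MJ


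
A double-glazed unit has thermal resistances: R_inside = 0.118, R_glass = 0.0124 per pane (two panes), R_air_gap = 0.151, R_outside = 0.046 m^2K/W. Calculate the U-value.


Total thermal resistance (series):
  R_total = R_in + R_glass + R_air + R_glass + R_out
  R_total = 0.118 + 0.0124 + 0.151 + 0.0124 + 0.046 = 0.3398 m^2K/W
U-value = 1 / R_total = 1 / 0.3398 = 2.943 W/m^2K

2.943 W/m^2K


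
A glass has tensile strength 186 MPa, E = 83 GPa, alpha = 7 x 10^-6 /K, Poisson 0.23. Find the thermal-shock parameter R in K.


Thermal shock resistance: R = sigma * (1 - nu) / (E * alpha)
  Numerator = 186 * (1 - 0.23) = 143.22
  Denominator = 83 * 1000 * (7 x 10^-6) = 0.581
  R = 143.22 / 0.581 = 246.5 K

246.5 K


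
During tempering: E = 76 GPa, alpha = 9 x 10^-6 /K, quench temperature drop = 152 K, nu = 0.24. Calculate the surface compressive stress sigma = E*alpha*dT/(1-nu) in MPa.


Tempering stress: sigma = E * alpha * dT / (1 - nu)
  E (MPa) = 76 * 1000 = 76000
  Numerator = 76000 * (9 x 10^-6) * 152 = 103.968
  Denominator = 1 - 0.24 = 0.76
  sigma = 103.968 / 0.76 = 136.8 MPa

136.8 MPa


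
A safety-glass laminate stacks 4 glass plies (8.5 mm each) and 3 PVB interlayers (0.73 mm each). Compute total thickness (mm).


Total thickness = glass contribution + PVB contribution
  Glass: 4 * 8.5 = 34.0 mm
  PVB: 3 * 0.73 = 2.19 mm
  Total = 34.0 + 2.19 = 36.19 mm

36.19 mm


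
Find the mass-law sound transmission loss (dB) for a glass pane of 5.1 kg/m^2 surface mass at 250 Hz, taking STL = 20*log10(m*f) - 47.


Mass law: STL = 20 * log10(m * f) - 47
  m * f = 5.1 * 250 = 1275
  log10(1275) = 3.10551
  STL = 20 * 3.10551 - 47 = 62.1102 - 47 = 15.1 dB

15.1 dB


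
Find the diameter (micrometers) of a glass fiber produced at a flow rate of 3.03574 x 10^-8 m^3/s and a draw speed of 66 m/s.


Cross-sectional area from continuity:
  A = Q / v = 3.03574 x 10^-8 / 66 = 4.599606 x 10^-10 m^2
Diameter from circular cross-section:
  d = sqrt(4A / pi) * 10^6 (m -> um)
  d = sqrt(4 * 4.599606 x 10^-10 / pi) * 10^6 = 24.2 um

24.2 um


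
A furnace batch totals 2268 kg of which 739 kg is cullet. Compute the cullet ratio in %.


Cullet ratio = (cullet mass / total batch mass) * 100
  Ratio = 739 / 2268 * 100 = 32.58%

32.58%


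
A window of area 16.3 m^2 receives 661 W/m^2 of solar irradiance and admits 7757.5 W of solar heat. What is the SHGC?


Rearrange Q = Area * SHGC * Irradiance:
  SHGC = Q / (Area * Irradiance)
  SHGC = 7757.5 / (16.3 * 661) = 0.72

0.72


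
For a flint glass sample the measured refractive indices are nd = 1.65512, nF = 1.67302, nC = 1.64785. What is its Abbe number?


Abbe number formula: Vd = (nd - 1) / (nF - nC)
  nd - 1 = 1.65512 - 1 = 0.65512
  nF - nC = 1.67302 - 1.64785 = 0.02517
  Vd = 0.65512 / 0.02517 = 26.03

26.03


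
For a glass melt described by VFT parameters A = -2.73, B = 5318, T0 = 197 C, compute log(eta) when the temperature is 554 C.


VFT equation: log(eta) = A + B / (T - T0)
  T - T0 = 554 - 197 = 357
  B / (T - T0) = 5318 / 357 = 14.896
  log(eta) = -2.73 + 14.896 = 12.166

12.166


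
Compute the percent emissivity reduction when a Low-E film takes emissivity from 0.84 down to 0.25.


Percentage reduction = (1 - coated/uncoated) * 100
  Ratio = 0.25 / 0.84 = 0.2976
  Reduction = (1 - 0.2976) * 100 = 70.2%

70.2%


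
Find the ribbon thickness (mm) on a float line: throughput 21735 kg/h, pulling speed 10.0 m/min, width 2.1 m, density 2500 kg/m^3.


Ribbon cross-section from mass balance:
  Volume rate = throughput / density = 21735 / 2500 = 8.694 m^3/h
  thickness = volume rate / (speed * 60 * width), i.e.
  thickness = throughput / (60 * speed * width * density) * 1000
  thickness = 21735 / (60 * 10.0 * 2.1 * 2500) * 1000 = 6.9 mm

6.9 mm


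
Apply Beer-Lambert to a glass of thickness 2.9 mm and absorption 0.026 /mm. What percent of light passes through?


Beer-Lambert law: T = exp(-alpha * thickness)
  exponent = -0.026 * 2.9 = -0.0754
  T = exp(-0.0754) = 0.9274
  Percentage = 0.9274 * 100 = 92.74%

92.74%


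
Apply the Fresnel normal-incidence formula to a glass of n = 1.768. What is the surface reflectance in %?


Fresnel reflectance at normal incidence:
  R = ((n - 1)/(n + 1))^2
  (n - 1)/(n + 1) = (1.768 - 1)/(1.768 + 1) = 0.277457
  R = 0.277457^2 = 0.0769824
  R(%) = 0.0769824 * 100 = 7.698%

7.698%
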